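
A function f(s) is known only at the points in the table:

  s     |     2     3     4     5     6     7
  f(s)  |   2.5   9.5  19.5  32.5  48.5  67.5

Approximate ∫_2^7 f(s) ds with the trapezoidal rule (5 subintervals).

Δs = 1.
T_5 = (1/2)·[2.5 + 2·9.5 + 2·19.5 + 2·32.5 + 2·48.5 + 67.5] = 145.

145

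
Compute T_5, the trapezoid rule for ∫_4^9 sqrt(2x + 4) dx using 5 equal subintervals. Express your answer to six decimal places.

20.533693

Δx = (9 − 4)/5 = 1.
f(4) ≈ 3.464102, f(5) ≈ 3.741657, f(6) ≈ 4.000000, f(7) ≈ 4.242641, f(8) ≈ 4.472136, f(9) ≈ 4.690416.
T_5 = (Δx/2)·[f(x_0) + 2f(x_1) + ... + 2f(x_{4}) + f(x_5)].
Sum ≈ 20.533693.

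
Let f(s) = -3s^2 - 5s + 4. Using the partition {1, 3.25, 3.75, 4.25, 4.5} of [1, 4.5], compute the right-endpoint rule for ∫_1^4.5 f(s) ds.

-182.859375

Subinterval widths: 2.25, 0.5, 0.5, 0.25.
Right endpoints: 3.25, 3.75, 4.25, 4.5.
f(3.25) = -43.9375, f(3.75) = -56.9375, f(4.25) = -71.4375, f(4.5) = -79.25.
Sum = Σ Δs_i · f(s_i).
Sum = -182.859375.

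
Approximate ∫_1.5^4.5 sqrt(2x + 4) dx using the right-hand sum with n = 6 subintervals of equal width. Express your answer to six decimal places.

Δx = (4.5 − 1.5)/6 = 0.5.
Right endpoints: 2, 2.5, 3, 3.5, 4, 4.5.
f(2) ≈ 2.828427, f(2.5) ≈ 3.000000, f(3) ≈ 3.162278, f(3.5) ≈ 3.316625, f(4) ≈ 3.464102, f(4.5) ≈ 3.605551.
Sum = Δx · [f(2) + f(2.5) + f(3) + ...].
Sum ≈ 9.688491.

9.688491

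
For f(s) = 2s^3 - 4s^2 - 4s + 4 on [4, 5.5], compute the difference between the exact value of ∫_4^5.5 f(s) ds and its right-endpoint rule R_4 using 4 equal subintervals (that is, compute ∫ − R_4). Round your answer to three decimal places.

Exact integral: ∫_4^5.5 f(s) ds = 170.53125.
R_4 ≈ 197.97070.
Error ≈ 170.53125 − 197.97070 ≈ -27.439.

-27.439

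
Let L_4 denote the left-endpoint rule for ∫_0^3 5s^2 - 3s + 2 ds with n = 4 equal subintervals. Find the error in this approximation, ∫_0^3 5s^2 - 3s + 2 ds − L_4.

12.09375

Exact integral: ∫_0^3 f(s) ds = 37.5.
L_4 = 25.40625.
Error = 37.5 − 25.40625 = 12.09375.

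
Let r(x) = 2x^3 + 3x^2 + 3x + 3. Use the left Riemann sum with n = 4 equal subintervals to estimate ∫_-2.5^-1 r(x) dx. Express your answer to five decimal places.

-11.41992

Δx = (-1 − (-2.5))/4 = 0.375.
Left endpoints: -2.5, -2.125, -1.75, -1.375.
r(-2.5) = -17, r(-2.125) = -9.01953125, r(-1.75) = -3.78125, r(-1.375) = -0.65234375.
Sum = Δx · [r(-2.5) + r(-2.125) + r(-1.75) + r(-1.375)].
Sum ≈ -11.41992.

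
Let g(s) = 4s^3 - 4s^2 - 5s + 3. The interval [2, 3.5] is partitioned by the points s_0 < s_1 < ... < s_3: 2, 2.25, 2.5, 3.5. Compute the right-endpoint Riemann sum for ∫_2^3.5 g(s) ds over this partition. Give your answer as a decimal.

119.265625

Subinterval widths: 0.25, 0.25, 1.
Right endpoints: 2.25, 2.5, 3.5.
g(2.25) = 17.0625, g(2.5) = 28, g(3.5) = 108.
Sum = Σ Δs_i · g(s_i).
Sum = 119.265625.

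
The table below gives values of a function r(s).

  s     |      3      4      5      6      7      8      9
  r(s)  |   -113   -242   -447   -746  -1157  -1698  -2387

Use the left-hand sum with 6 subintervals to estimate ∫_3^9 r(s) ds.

Δs = 1.
Sum = 1·[(-113) + (-242) + (-447) + (-746) + (-1157) + (-1698)] = -4403.

-4403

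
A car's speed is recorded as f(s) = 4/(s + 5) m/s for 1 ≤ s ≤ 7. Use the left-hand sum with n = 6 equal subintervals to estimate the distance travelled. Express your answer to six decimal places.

Δs = (7 − 1)/6 = 1.
Left endpoints: 1, 2, 3, 4, 5, 6.
f(1) = 2/3, f(2) = 4/7, f(3) = 0.5, f(4) = 4/9, f(5) = 0.4, f(6) = 4/11.
Sum = Δs · [f(1) + f(2) + f(3) + ...].
Sum ≈ 2.946176.

2.946176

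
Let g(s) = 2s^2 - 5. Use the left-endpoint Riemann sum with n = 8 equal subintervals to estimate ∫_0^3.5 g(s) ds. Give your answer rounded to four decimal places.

Δs = (3.5 − 0)/8 = 0.4375.
Left endpoints: 0, 0.4375, 0.875, 1.3125, 1.75, 2.1875, 2.625, 3.0625.
g(0) = -5, g(0.4375) = -4.6171875, g(0.875) = -3.46875, g(1.3125) = -1.5546875, g(1.75) = 1.125, g(2.1875) = 4.5703125, g(2.625) = 8.78125, g(3.0625) = 13.7578125.
Sum = Δs · [g(0) + g(0.4375) + g(0.875) + ...].
Sum ≈ 5.9473.

5.9473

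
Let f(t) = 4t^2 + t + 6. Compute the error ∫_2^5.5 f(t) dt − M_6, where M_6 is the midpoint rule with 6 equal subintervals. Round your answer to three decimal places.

0.397

Exact integral: ∫_2^5.5 f(t) dt ≈ 245.29167.
M_6 ≈ 244.89468.
Error ≈ 245.29167 − 244.89468 ≈ 0.397.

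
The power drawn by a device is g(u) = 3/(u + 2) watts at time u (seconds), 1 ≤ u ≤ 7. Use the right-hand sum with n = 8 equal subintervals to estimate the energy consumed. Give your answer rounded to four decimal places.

3.0596

Δu = (7 − 1)/8 = 0.75.
Right endpoints: 1.75, 2.5, 3.25, 4, 4.75, 5.5, 6.25, 7.
g(1.75) = 0.8, g(2.5) = 2/3, g(3.25) = 4/7, g(4) = 0.5, g(4.75) = 4/9, g(5.5) = 0.4, g(6.25) = 4/11, g(7) = 1/3.
Sum = Δu · [g(1.75) + g(2.5) + g(3.25) + ...].
Sum ≈ 3.0596.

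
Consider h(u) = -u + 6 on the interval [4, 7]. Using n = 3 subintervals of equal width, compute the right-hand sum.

0

Δu = (7 − 4)/3 = 1.
Right endpoints: 5, 6, 7.
h(5) = 1, h(6) = 0, h(7) = -1.
Sum = Δu · [h(5) + h(6) + h(7)].
Sum = 0.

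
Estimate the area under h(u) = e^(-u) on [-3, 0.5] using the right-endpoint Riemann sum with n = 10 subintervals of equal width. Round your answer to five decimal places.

16.26862

Δu = (0.5 − (-3))/10 = 0.35.
Right endpoints: -2.65, -2.3, -1.95, -1.6, -1.25, -0.9, -0.55, -0.2, 0.15, 0.5.
h(-2.65) ≈ 14.15404, h(-2.3) ≈ 9.97418, h(-1.95) ≈ 7.02869, h(-1.6) ≈ 4.95303, h(-1.25) ≈ 3.49034, h(-0.9) ≈ 2.45960, h(-0.55) ≈ 1.73325, h(-0.2) ≈ 1.22140, h(0.15) ≈ 0.86071, h(0.5) ≈ 0.60653.
Sum = Δu · [h(-2.65) + h(-2.3) + h(-1.95) + ...].
Sum ≈ 16.26862.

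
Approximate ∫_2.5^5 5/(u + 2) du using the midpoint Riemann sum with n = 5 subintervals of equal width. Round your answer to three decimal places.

Δu = (5 − 2.5)/5 = 0.5.
Midpoints: 2.75, 3.25, 3.75, 4.25, 4.75.
f(2.75) = 20/19, f(3.25) = 20/21, f(3.75) = 20/23, f(4.25) = 0.8, f(4.75) = 20/27.
Sum = Δu · [f(2.75) + f(3.25) + f(3.75) + f(4.25) + f(4.75)].
Sum ≈ 2.208.

2.208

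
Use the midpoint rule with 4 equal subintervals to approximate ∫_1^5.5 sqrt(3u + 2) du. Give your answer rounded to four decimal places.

15.2147

Δu = (5.5 − 1)/4 = 1.125.
Midpoints: 1.5625, 2.6875, 3.8125, 4.9375.
f(1.5625) ≈ 2.5860, f(2.6875) ≈ 3.1721, f(3.8125) ≈ 3.6657, f(4.9375) ≈ 4.1003.
Sum = Δu · [f(1.5625) + f(2.6875) + f(3.8125) + f(4.9375)].
Sum ≈ 15.2147.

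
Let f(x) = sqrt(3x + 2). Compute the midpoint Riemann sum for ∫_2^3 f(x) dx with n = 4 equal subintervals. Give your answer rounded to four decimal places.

Δx = (3 − 2)/4 = 0.25.
Midpoints: 2.125, 2.375, 2.625, 2.875.
f(2.125) ≈ 2.8940, f(2.375) ≈ 3.0208, f(2.625) ≈ 3.1425, f(2.875) ≈ 3.2596.
Sum = Δx · [f(2.125) + f(2.375) + f(2.625) + f(2.875)].
Sum ≈ 3.0792.

3.0792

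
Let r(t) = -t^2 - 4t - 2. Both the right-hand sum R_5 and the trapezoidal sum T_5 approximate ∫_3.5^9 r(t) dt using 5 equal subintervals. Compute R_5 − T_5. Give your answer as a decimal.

R_5 = -428.23.
T_5 = -378.3175.
R_5 − T_5 = -49.9125.

-49.9125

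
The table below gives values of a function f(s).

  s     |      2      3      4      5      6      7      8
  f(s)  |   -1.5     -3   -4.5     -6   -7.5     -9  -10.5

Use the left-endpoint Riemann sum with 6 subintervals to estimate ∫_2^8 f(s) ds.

Δs = 1.
Sum = 1·[(-1.5) + (-3) + (-4.5) + (-6) + (-7.5) + (-9)] = -31.5.

-31.5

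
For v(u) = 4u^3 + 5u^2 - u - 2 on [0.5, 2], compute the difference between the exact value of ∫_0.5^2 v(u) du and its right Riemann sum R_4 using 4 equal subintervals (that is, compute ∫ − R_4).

-9.84375

Exact integral: ∫_0.5^2 v(u) du = 24.1875.
R_4 = 34.03125.
Error = 24.1875 − 34.03125 = -9.84375.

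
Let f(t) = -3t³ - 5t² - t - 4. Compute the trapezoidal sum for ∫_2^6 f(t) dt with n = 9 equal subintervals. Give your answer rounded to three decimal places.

Δt = (6 − 2)/9 = 4/9.
f(2) = -50, f(22/9) = -19474/243, f(26/9) = -29390/243, f(10/3) = -174, f(34/9) = -58534/243, f(38/9) = -78530/243, f(14/3) = -3802/9, f(46/9) = -131290/243, f(50/9) = -164822/243, f(6) = -838.
T_9 = (Δt/2)·[f(t_0) + 2f(t_1) + ... + 2f(t_{8}) + f(t_9)].
Sum ≈ -1344.066.

-1344.066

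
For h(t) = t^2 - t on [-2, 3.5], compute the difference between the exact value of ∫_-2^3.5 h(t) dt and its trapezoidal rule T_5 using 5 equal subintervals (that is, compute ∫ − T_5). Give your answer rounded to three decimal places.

-1.109

Exact integral: ∫_-2^3.5 h(t) dt ≈ 12.83333.
T_5 = 13.9425.
Error ≈ 12.83333 − 13.9425 ≈ -1.109.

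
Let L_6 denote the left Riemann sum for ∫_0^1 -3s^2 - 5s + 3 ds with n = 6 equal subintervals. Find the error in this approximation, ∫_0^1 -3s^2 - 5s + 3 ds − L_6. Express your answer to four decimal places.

-0.6528

Exact integral: ∫_0^1 f(s) ds = -0.5.
L_6 ≈ 0.152778.
Error ≈ -0.5 − 0.152778 ≈ -0.6528.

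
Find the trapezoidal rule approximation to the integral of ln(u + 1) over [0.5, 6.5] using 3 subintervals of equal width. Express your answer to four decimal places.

Δu = (6.5 − 0.5)/3 = 2.
f(0.5) ≈ 0.4055, f(2.5) ≈ 1.2528, f(4.5) ≈ 1.7047, f(6.5) ≈ 2.0149.
T_3 = (Δu/2)·[f(u_0) + 2f(u_1) + 2f(u_2) + f(u_3)].
Sum ≈ 8.3354.

8.3354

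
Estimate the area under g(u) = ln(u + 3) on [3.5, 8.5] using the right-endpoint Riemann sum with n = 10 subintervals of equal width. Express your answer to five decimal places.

Δu = (8.5 − 3.5)/10 = 0.5.
Right endpoints: 4, 4.5, 5, 5.5, 6, 6.5, 7, 7.5, 8, 8.5.
g(4) ≈ 1.94591, g(4.5) ≈ 2.01490, g(5) ≈ 2.07944, g(5.5) ≈ 2.14007, g(6) ≈ 2.19722, g(6.5) ≈ 2.25129, g(7) ≈ 2.30259, g(7.5) ≈ 2.35138, g(8) ≈ 2.39790, g(8.5) ≈ 2.44235.
Sum = Δu · [g(4) + g(4.5) + g(5) + ...].
Sum ≈ 11.06152.

11.06152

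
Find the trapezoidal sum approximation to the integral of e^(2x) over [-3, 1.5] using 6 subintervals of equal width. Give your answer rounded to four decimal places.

11.8573

Δx = (1.5 − (-3))/6 = 0.75.
f(-3) ≈ 0.0025, f(-2.25) ≈ 0.0111, f(-1.5) ≈ 0.0498, f(-0.75) ≈ 0.2231, f(0) ≈ 1.0000, f(0.75) ≈ 4.4817, f(1.5) ≈ 20.0855.
T_6 = (Δx/2)·[f(x_0) + 2f(x_1) + ... + 2f(x_{5}) + f(x_6)].
Sum ≈ 11.8573.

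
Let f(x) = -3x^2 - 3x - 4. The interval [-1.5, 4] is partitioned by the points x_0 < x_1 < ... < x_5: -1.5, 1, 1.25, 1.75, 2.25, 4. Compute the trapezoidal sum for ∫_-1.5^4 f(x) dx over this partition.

-120.625

Subinterval widths: 2.5, 0.25, 0.5, 0.5, 1.75.
f(-1.5) = -6.25, f(1) = -10, f(1.25) = -12.4375, f(1.75) = -18.4375, f(2.25) = -25.9375, f(4) = -64.
On each subinterval the trapezoid contributes (Δx_i/2)·[f(x_{i-1}) + f(x_i)].
Sum = -120.625.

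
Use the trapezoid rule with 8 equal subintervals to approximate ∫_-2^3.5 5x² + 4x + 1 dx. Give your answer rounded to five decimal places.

Δx = (3.5 − (-2))/8 = 0.6875.
f(-2) = 13, f(-1.3125) = 4.36328125, f(-0.625) = 0.453125, f(0.0625) = 1.26953125, f(0.75) = 6.8125, f(1.4375) = 17.08203125, f(2.125) = 32.078125, f(2.8125) = 51.80078125, f(3.5) = 76.25.
T_8 = (Δx/2)·[f(x_0) + 2f(x_1) + ... + 2f(x_{7}) + f(x_8)].
Sum ≈ 108.95801.

108.95801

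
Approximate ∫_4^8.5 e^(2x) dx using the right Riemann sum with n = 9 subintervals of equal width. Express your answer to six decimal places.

Δx = (8.5 − 4)/9 = 0.5.
Right endpoints: 4.5, 5, 5.5, 6, 6.5, 7, 7.5, 8, 8.5.
f(4.5) ≈ 8103.083928, f(5) ≈ 22026.465795, f(5.5) ≈ 59874.141715, f(6) ≈ 162754.791419, f(6.5) ≈ 442413.392009, f(7) ≈ 1202604.284165, f(7.5) ≈ 3269017.372472, f(8) ≈ 8886110.520508, f(8.5) ≈ 24154952.753575.
Sum = Δx · [f(4.5) + f(5) + f(5.5) + ...].
Sum ≈ 19103928.402793.

19103928.402793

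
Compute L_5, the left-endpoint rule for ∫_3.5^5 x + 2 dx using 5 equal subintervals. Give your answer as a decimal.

9.15

Δx = (5 − 3.5)/5 = 0.3.
Left endpoints: 3.5, 3.8, 4.1, 4.4, 4.7.
f(3.5) = 5.5, f(3.8) = 5.8, f(4.1) = 6.1, f(4.4) = 6.4, f(4.7) = 6.7.
Sum = Δx · [f(3.5) + f(3.8) + f(4.1) + f(4.4) + f(4.7)].
Sum = 9.15.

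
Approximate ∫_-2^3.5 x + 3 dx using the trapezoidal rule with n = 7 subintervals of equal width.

20.625

Δx = (3.5 − (-2))/7 = 11/14.
f(-2) = 1, f(-17/14) = 25/14, f(-3/7) = 18/7, f(5/14) = 47/14, f(8/7) = 29/7, f(27/14) = 69/14, f(19/7) = 40/7, f(3.5) = 6.5.
T_7 = (Δx/2)·[f(x_0) + 2f(x_1) + ... + 2f(x_{6}) + f(x_7)].
Sum = 20.625.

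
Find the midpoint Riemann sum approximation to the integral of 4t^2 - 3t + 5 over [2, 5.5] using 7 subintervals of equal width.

Δt = (5.5 − 2)/7 = 0.5.
Midpoints: 2.25, 2.75, 3.25, 3.75, 4.25, 4.75, 5.25.
f(2.25) = 18.5, f(2.75) = 27, f(3.25) = 37.5, f(3.75) = 50, f(4.25) = 64.5, f(4.75) = 81, f(5.25) = 99.5.
Sum = Δt · [f(2.25) + f(2.75) + f(3.25) + ...].
Sum = 189.

189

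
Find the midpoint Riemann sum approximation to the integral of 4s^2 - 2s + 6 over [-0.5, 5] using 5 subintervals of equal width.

Δs = (5 − (-0.5))/5 = 1.1.
Midpoints: 0.05, 1.15, 2.25, 3.35, 4.45.
f(0.05) = 5.91, f(1.15) = 8.99, f(2.25) = 21.75, f(3.35) = 44.19, f(4.45) = 76.31.
Sum = Δs · [f(0.05) + f(1.15) + f(2.25) + f(3.35) + f(4.45)].
Sum = 172.865.

172.865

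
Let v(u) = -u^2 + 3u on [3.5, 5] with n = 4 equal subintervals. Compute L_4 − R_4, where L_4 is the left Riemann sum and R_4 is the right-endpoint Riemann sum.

3.09375

L_4 = -6.73828125.
R_4 = -9.83203125.
L_4 − R_4 = 3.09375.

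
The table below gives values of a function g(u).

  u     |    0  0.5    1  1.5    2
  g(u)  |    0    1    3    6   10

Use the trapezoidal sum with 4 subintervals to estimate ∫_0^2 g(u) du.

7.5

Δu = 0.5.
T_4 = (0.5/2)·[0 + 2·1 + 2·3 + 2·6 + 10] = 7.5.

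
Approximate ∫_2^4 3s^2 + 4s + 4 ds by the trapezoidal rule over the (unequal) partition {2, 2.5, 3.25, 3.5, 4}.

Subinterval widths: 0.5, 0.75, 0.25, 0.5.
f(2) = 24, f(2.5) = 32.75, f(3.25) = 48.6875, f(3.5) = 54.75, f(4) = 68.
On each subinterval the trapezoid contributes (Δs_i/2)·[f(s_{i-1}) + f(s_i)].
Sum = 88.34375.

88.34375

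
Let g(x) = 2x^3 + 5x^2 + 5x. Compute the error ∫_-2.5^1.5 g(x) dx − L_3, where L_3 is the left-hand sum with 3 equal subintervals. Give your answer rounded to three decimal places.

Exact integral: ∫_-2.5^1.5 g(x) dx ≈ 4.66667.
L_3 ≈ -18.29630.
Error ≈ 4.66667 − (-18.29630) ≈ 22.963.

22.963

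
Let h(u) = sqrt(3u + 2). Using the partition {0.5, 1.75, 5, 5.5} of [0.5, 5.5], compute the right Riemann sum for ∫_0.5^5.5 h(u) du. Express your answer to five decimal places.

Subinterval widths: 1.25, 3.25, 0.5.
Right endpoints: 1.75, 5, 5.5.
h(1.75) ≈ 2.69258, h(5) ≈ 4.12311, h(5.5) ≈ 4.30116.
Sum = Σ Δu_i · h(u_i).
Sum ≈ 18.91640.

18.91640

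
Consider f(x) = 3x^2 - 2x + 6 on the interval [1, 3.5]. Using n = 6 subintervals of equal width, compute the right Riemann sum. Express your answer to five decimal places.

Δx = (3.5 − 1)/6 = 5/12.
Right endpoints: 17/12, 11/6, 2.25, 8/3, 37/12, 3.5.
f(17/12) = 9.1875, f(11/6) = 149/12, f(2.25) = 16.6875, f(8/3) = 22, f(37/12) = 1361/48, f(3.5) = 35.75.
Sum = Δx · [f(17/12) + f(11/6) + f(2.25) + ...].
Sum ≈ 51.83160.

51.83160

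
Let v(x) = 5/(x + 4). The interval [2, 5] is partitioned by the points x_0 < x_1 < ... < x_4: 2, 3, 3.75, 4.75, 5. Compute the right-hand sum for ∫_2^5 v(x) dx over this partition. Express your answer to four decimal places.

Subinterval widths: 1, 0.75, 1, 0.25.
Right endpoints: 3, 3.75, 4.75, 5.
v(3) = 5/7, v(3.75) = 20/31, v(4.75) = 4/7, v(5) = 5/9.
Sum = Σ Δx_i · v(x_i).
Sum ≈ 1.9085.

1.9085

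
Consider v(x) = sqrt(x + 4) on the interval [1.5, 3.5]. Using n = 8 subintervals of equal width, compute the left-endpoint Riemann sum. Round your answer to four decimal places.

5.0446

Δx = (3.5 − 1.5)/8 = 0.25.
Left endpoints: 1.5, 1.75, 2, 2.25, 2.5, 2.75, 3, 3.25.
v(1.5) ≈ 2.3452, v(1.75) ≈ 2.3979, v(2) ≈ 2.4495, v(2.25) ≈ 2.5000, v(2.5) ≈ 2.5495, v(2.75) ≈ 2.5981, v(3) ≈ 2.6458, v(3.25) ≈ 2.6926.
Sum = Δx · [v(1.5) + v(1.75) + v(2) + ...].
Sum ≈ 5.0446.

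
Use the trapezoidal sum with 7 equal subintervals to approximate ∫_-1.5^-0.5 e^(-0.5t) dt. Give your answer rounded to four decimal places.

Δt = (-0.5 − (-1.5))/7 = 1/7.
f(-1.5) ≈ 2.1170, f(-19/14) ≈ 1.9711, f(-17/14) ≈ 1.8352, f(-15/14) ≈ 1.7087, f(-13/14) ≈ 1.5909, f(-11/14) ≈ 1.4812, f(-9/14) ≈ 1.3791, f(-0.5) ≈ 1.2840.
T_7 = (Δt/2)·[f(t_0) + 2f(t_1) + ... + 2f(t_{6}) + f(t_7)].
Sum ≈ 1.6667.

1.6667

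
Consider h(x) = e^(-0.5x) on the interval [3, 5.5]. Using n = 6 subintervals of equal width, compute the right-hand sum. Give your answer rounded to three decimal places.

0.286

Δx = (5.5 − 3)/6 = 5/12.
Right endpoints: 41/12, 23/6, 4.25, 14/3, 61/12, 5.5.
h(41/12) ≈ 0.181, h(23/6) ≈ 0.147, h(4.25) ≈ 0.119, h(14/3) ≈ 0.097, h(61/12) ≈ 0.079, h(5.5) ≈ 0.064.
Sum = Δx · [h(41/12) + h(23/6) + h(4.25) + ...].
Sum ≈ 0.286.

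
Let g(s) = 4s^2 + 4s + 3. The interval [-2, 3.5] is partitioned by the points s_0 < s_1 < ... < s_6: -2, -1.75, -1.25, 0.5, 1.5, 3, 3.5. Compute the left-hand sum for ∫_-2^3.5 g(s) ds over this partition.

72.8125

Subinterval widths: 0.25, 0.5, 1.75, 1, 1.5, 0.5.
Left endpoints: -2, -1.75, -1.25, 0.5, 1.5, 3.
g(-2) = 11, g(-1.75) = 8.25, g(-1.25) = 4.25, g(0.5) = 6, g(1.5) = 18, g(3) = 51.
Sum = Σ Δs_i · g(s_i).
Sum = 72.8125.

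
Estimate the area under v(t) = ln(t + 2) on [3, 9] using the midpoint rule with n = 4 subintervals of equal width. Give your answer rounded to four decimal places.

12.3398

Δt = (9 − 3)/4 = 1.5.
Midpoints: 3.75, 5.25, 6.75, 8.25.
v(3.75) ≈ 1.7492, v(5.25) ≈ 1.9810, v(6.75) ≈ 2.1691, v(8.25) ≈ 2.3273.
Sum = Δt · [v(3.75) + v(5.25) + v(6.75) + v(8.25)].
Sum ≈ 12.3398.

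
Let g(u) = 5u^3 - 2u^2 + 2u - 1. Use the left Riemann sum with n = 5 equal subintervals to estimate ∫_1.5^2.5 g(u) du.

Δu = (2.5 − 1.5)/5 = 0.2.
Left endpoints: 1.5, 1.7, 1.9, 2.1, 2.3.
g(1.5) = 14.375, g(1.7) = 21.185, g(1.9) = 29.875, g(2.1) = 40.685, g(2.3) = 53.855.
Sum = Δu · [g(1.5) + g(1.7) + g(1.9) + g(2.1) + g(2.3)].
Sum = 31.995.

31.995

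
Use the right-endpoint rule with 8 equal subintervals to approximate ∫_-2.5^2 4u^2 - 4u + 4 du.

Δu = (2 − (-2.5))/8 = 0.5625.
Right endpoints: -1.9375, -1.375, -0.8125, -0.25, 0.3125, 0.875, 1.4375, 2.
f(-1.9375) = 26.765625, f(-1.375) = 17.0625, f(-0.8125) = 9.890625, f(-0.25) = 5.25, f(0.3125) = 3.140625, f(0.875) = 3.5625, f(1.4375) = 6.515625, f(2) = 12.
Sum = Δu · [f(-1.9375) + f(-1.375) + f(-0.8125) + ...].
Sum = 47.35546875.

47.35546875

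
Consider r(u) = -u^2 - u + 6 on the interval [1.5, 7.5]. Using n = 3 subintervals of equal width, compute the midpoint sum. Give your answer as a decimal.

-128.5

Δu = (7.5 − 1.5)/3 = 2.
Midpoints: 2.5, 4.5, 6.5.
r(2.5) = -2.75, r(4.5) = -18.75, r(6.5) = -42.75.
Sum = Δu · [r(2.5) + r(4.5) + r(6.5)].
Sum = -128.5.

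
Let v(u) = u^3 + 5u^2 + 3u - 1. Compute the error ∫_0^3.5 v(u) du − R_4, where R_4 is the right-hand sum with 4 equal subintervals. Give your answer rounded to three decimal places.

-54.726

Exact integral: ∫_0^3.5 v(u) du ≈ 123.84896.
R_4 ≈ 178.57520.
Error ≈ 123.84896 − 178.57520 ≈ -54.726.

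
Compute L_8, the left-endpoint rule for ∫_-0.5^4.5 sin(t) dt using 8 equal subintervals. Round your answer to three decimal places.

Δt = (4.5 − (-0.5))/8 = 0.625.
Left endpoints: -0.5, 0.125, 0.75, 1.375, 2, 2.625, 3.25, 3.875.
f(-0.5) ≈ -0.479, f(0.125) ≈ 0.125, f(0.75) ≈ 0.682, f(1.375) ≈ 0.981, f(2) ≈ 0.909, f(2.625) ≈ 0.494, f(3.25) ≈ -0.108, f(3.875) ≈ -0.669.
Sum = Δt · [f(-0.5) + f(0.125) + f(0.75) + ...].
Sum ≈ 1.208.

1.208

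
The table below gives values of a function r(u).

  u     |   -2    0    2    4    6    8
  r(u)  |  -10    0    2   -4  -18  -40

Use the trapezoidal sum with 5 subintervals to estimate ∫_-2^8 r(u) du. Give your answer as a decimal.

Δu = 2.
T_5 = (2/2)·[(-10) + 2·0 + 2·2 + 2·(-4) + 2·(-18) + (-40)] = -90.

-90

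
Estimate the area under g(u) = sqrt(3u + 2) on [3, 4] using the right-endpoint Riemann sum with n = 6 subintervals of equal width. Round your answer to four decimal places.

3.5687

Δu = (4 − 3)/6 = 1/6.
Right endpoints: 19/6, 10/3, 3.5, 11/3, 23/6, 4.
g(19/6) ≈ 3.3912, g(10/3) ≈ 3.4641, g(3.5) ≈ 3.5355, g(11/3) ≈ 3.6056, g(23/6) ≈ 3.6742, g(4) ≈ 3.7417.
Sum = Δu · [g(19/6) + g(10/3) + g(3.5) + ...].
Sum ≈ 3.5687.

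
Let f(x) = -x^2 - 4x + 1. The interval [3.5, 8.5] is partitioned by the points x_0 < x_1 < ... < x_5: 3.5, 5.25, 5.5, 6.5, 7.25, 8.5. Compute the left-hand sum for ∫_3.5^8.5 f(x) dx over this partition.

Subinterval widths: 1.75, 0.25, 1, 0.75, 1.25.
Left endpoints: 3.5, 5.25, 5.5, 6.5, 7.25.
f(3.5) = -25.25, f(5.25) = -47.5625, f(5.5) = -51.25, f(6.5) = -67.25, f(7.25) = -80.5625.
Sum = Σ Δx_i · f(x_i).
Sum = -258.46875.

-258.46875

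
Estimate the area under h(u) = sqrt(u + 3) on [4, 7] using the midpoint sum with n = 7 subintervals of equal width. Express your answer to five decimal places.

Δu = (7 − 4)/7 = 3/7.
Midpoints: 59/14, 65/14, 71/14, 5.5, 83/14, 89/14, 95/14.
h(59/14) ≈ 2.68594, h(65/14) ≈ 2.76457, h(71/14) ≈ 2.84103, h(5.5) ≈ 2.91548, h(83/14) ≈ 2.98807, h(89/14) ≈ 3.05894, h(95/14) ≈ 3.12821.
Sum = Δu · [h(59/14) + h(65/14) + h(71/14) + ...].
Sum ≈ 8.73525.

8.73525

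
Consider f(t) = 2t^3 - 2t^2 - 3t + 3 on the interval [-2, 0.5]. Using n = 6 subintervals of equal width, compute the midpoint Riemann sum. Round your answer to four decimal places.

-0.0253

Δt = (0.5 − (-2))/6 = 5/12.
Midpoints: -43/24, -1.375, -23/24, -13/24, -0.125, 7/24.
f(-43/24) = -65995/6912, f(-1.375) = -1.85546875, f(-23/24) = 15745/6912, f(-13/24) = 25715/6912, f(-0.125) = 3.33984375, f(7/24) = 13855/6912.
Sum = Δt · [f(-43/24) + f(-1.375) + f(-23/24) + ...].
Sum ≈ -0.0253.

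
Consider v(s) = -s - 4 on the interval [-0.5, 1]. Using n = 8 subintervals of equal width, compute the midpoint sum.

-6.375

Δs = (1 − (-0.5))/8 = 0.1875.
Midpoints: -0.40625, -0.21875, -0.03125, 0.15625, 0.34375, 0.53125, 0.71875, 0.90625.
v(-0.40625) = -3.59375, v(-0.21875) = -3.78125, v(-0.03125) = -3.96875, v(0.15625) = -4.15625, v(0.34375) = -4.34375, v(0.53125) = -4.53125, v(0.71875) = -4.71875, v(0.90625) = -4.90625.
Sum = Δs · [v(-0.40625) + v(-0.21875) + v(-0.03125) + ...].
Sum = -6.375.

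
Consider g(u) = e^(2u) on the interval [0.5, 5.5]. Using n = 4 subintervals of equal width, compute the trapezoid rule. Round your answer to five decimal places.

44112.17886

Δu = (5.5 − 0.5)/4 = 1.25.
g(0.5) ≈ 2.71828, g(1.75) ≈ 33.11545, g(3) ≈ 403.42879, g(4.25) ≈ 4914.76884, g(5.5) ≈ 59874.14172.
T_4 = (Δu/2)·[g(u_0) + 2g(u_1) + 2g(u_2) + 2g(u_3) + g(u_4)].
Sum ≈ 44112.17886.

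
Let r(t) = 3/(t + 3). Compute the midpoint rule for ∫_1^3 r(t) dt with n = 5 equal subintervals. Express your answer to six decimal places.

1.215703

Δt = (3 − 1)/5 = 0.4.
Midpoints: 1.2, 1.6, 2, 2.4, 2.8.
r(1.2) = 5/7, r(1.6) = 15/23, r(2) = 0.6, r(2.4) = 5/9, r(2.8) = 15/29.
Sum = Δt · [r(1.2) + r(1.6) + r(2) + r(2.4) + r(2.8)].
Sum ≈ 1.215703.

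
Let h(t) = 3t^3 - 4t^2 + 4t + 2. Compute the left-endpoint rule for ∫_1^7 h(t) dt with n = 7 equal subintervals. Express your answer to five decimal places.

Δt = (7 − 1)/7 = 6/7.
Left endpoints: 1, 13/7, 19/7, 25/7, 31/7, 37/7, 43/7.
h(1) = 5, h(13/7) = 5093/343, h(19/7) = 14879/343, h(25/7) = 34961/343, h(31/7) = 69227/343, h(37/7) = 121565/343, h(43/7) = 195863/343.
Sum = Δt · [h(1) + h(13/7) + h(19/7) + ...].
Sum ≈ 1107.79592.

1107.79592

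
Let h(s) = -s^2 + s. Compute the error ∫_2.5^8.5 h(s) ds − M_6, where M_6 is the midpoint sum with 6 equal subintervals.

Exact integral: ∫_2.5^8.5 h(s) ds = -166.5.
M_6 = -166.
Error = -166.5 − (-166) = -0.5.

-0.5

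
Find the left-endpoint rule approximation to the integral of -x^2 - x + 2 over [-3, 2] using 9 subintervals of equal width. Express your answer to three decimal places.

Δx = (2 − (-3))/9 = 5/9.
Left endpoints: -3, -22/9, -17/9, -4/3, -7/9, -2/9, 1/3, 8/9, 13/9.
f(-3) = -4, f(-22/9) = -124/81, f(-17/9) = 26/81, f(-4/3) = 14/9, f(-7/9) = 176/81, f(-2/9) = 176/81, f(1/3) = 14/9, f(8/9) = 26/81, f(13/9) = -124/81.
Sum = Δx · [f(-3) + f(-22/9) + f(-17/9) + ...].
Sum ≈ 0.576.

0.576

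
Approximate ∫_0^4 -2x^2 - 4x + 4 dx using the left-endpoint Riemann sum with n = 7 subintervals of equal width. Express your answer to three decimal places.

-45.388

Δx = (4 − 0)/7 = 4/7.
Left endpoints: 0, 4/7, 8/7, 12/7, 16/7, 20/7, 24/7.
f(0) = 4, f(4/7) = 52/49, f(8/7) = -156/49, f(12/7) = -428/49, f(16/7) = -764/49, f(20/7) = -1164/49, f(24/7) = -1628/49.
Sum = Δx · [f(0) + f(4/7) + f(8/7) + ...].
Sum ≈ -45.388.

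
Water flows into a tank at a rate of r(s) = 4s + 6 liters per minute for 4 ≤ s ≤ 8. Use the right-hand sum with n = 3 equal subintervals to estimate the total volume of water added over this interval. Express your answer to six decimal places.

Δs = (8 − 4)/3 = 4/3.
Right endpoints: 16/3, 20/3, 8.
r(16/3) = 82/3, r(20/3) = 98/3, r(8) = 38.
Sum = Δs · [r(16/3) + r(20/3) + r(8)].
Sum ≈ 130.666667.

130.666667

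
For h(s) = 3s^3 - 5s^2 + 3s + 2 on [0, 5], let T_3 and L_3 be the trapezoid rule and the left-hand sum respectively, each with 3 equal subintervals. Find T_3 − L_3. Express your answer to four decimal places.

T_3 ≈ 348.425926.
L_3 ≈ 127.592593.
T_3 − L_3 ≈ 220.8333.

220.8333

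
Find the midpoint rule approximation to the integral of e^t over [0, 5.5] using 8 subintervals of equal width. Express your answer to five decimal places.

238.95801

Δt = (5.5 − 0)/8 = 0.6875.
Midpoints: 0.34375, 1.03125, 1.71875, 2.40625, 3.09375, 3.78125, 4.46875, 5.15625.
f(0.34375) ≈ 1.41023, f(1.03125) ≈ 2.80457, f(1.71875) ≈ 5.57755, f(2.40625) ≈ 11.09229, f(3.09375) ≈ 22.05965, f(3.78125) ≈ 43.87085, f(4.46875) ≈ 87.24760, f(5.15625) ≈ 173.51256.
Sum = Δt · [f(0.34375) + f(1.03125) + f(1.71875) + ...].
Sum ≈ 238.95801.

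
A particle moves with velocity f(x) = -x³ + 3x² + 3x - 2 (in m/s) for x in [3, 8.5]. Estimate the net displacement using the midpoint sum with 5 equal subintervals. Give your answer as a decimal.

Δx = (8.5 − 3)/5 = 1.1.
Midpoints: 3.55, 4.65, 5.75, 6.85, 7.95.
f(3.55) = 1.718625, f(4.65) = -23.727125, f(5.75) = -75.671875, f(6.85) = -162.101625, f(7.95) = -291.002375.
Sum = Δx · [f(3.55) + f(4.65) + f(5.75) + f(6.85) + f(7.95)].
Sum = -605.8628125.

-605.8628125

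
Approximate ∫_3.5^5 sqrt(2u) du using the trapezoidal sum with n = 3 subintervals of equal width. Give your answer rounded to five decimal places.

Δu = (5 − 3.5)/3 = 0.5.
f(3.5) ≈ 2.64575, f(4) ≈ 2.82843, f(4.5) ≈ 3.00000, f(5) ≈ 3.16228.
T_3 = (Δu/2)·[f(u_0) + 2f(u_1) + 2f(u_2) + f(u_3)].
Sum ≈ 4.36622.

4.36622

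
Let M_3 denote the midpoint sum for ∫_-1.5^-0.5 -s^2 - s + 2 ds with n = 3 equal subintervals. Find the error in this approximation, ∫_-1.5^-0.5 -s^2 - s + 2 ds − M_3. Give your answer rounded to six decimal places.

Exact integral: ∫_-1.5^-0.5 f(s) ds ≈ 1.91666667.
M_3 ≈ 1.92592593.
Error ≈ 1.91666667 − 1.92592593 ≈ -0.009259.

-0.009259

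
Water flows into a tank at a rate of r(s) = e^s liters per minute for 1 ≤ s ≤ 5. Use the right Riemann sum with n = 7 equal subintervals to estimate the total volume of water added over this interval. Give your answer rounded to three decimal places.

Δs = (5 − 1)/7 = 4/7.
Right endpoints: 11/7, 15/7, 19/7, 23/7, 27/7, 31/7, 5.
r(11/7) ≈ 4.814, r(15/7) ≈ 8.524, r(19/7) ≈ 15.094, r(23/7) ≈ 26.728, r(27/7) ≈ 47.330, r(31/7) ≈ 83.812, r(5) ≈ 148.413.
Sum = Δs · [r(11/7) + r(15/7) + r(19/7) + ...].
Sum ≈ 191.265.

191.265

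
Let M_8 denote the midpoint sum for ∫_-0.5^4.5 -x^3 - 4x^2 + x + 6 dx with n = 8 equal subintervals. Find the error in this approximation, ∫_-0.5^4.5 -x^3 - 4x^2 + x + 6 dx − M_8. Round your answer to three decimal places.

-1.628

Exact integral: ∫_-0.5^4.5 f(x) dx ≈ -184.16667.
M_8 = -182.5390625.
Error ≈ -184.16667 − (-182.5390625) ≈ -1.628.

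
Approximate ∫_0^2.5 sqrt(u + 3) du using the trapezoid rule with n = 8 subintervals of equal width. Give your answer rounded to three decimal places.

Δu = (2.5 − 0)/8 = 0.3125.
f(0) ≈ 1.732, f(0.3125) ≈ 1.820, f(0.625) ≈ 1.904, f(0.9375) ≈ 1.984, f(1.25) ≈ 2.062, f(1.5625) ≈ 2.136, f(1.875) ≈ 2.208, f(2.1875) ≈ 2.278, f(2.5) ≈ 2.345.
T_8 = (Δu/2)·[f(u_0) + 2f(u_1) + ... + 2f(u_{7}) + f(u_8)].
Sum ≈ 5.134.

5.134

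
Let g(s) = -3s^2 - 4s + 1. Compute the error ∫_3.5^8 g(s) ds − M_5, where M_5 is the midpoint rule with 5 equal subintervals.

-0.91125

Exact integral: ∫_3.5^8 g(s) ds = -568.125.
M_5 = -567.21375.
Error = -568.125 − (-567.21375) = -0.91125.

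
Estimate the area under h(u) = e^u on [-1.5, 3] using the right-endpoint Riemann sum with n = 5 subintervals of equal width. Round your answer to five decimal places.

30.12344

Δu = (3 − (-1.5))/5 = 0.9.
Right endpoints: -0.6, 0.3, 1.2, 2.1, 3.
h(-0.6) ≈ 0.54881, h(0.3) ≈ 1.34986, h(1.2) ≈ 3.32012, h(2.1) ≈ 8.16617, h(3) ≈ 20.08554.
Sum = Δu · [h(-0.6) + h(0.3) + h(1.2) + h(2.1) + h(3)].
Sum ≈ 30.12344.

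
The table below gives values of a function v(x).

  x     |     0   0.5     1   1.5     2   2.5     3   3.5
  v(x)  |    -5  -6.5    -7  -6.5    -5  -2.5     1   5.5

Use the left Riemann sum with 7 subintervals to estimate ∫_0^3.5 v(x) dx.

Δx = 0.5.
Sum = 0.5·[(-5) + (-6.5) + (-7) + (-6.5) + (-5) + (-2.5) + 1] = -15.75.

-15.75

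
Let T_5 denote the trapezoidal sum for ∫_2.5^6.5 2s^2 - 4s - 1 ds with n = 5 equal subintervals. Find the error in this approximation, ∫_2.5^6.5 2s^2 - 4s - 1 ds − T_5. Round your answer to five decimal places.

Exact integral: ∫_2.5^6.5 f(s) ds ≈ 96.6666667.
T_5 = 97.52.
Error ≈ 96.6666667 − 97.52 ≈ -0.85333.

-0.85333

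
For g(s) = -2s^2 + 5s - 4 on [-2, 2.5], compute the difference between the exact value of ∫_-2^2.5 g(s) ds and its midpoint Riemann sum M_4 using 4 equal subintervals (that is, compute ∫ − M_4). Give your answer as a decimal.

-0.94921875

Exact integral: ∫_-2^2.5 g(s) ds = -28.125.
M_4 = -27.17578125.
Error = -28.125 − (-27.17578125) = -0.94921875.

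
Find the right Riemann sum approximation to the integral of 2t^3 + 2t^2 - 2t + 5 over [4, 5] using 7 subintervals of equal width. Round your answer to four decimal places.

Δt = (5 − 4)/7 = 1/7.
Right endpoints: 29/7, 30/7, 31/7, 32/7, 33/7, 34/7, 5.
f(29/7) = 59425/343, f(30/7) = 65375/343, f(31/7) = 71713/343, f(32/7) = 78451/343, f(33/7) = 85601/343, f(34/7) = 93175/343, f(5) = 295.
Sum = Δt · [f(29/7) + f(30/7) + f(31/7) + ...].
Sum ≈ 231.1224.

231.1224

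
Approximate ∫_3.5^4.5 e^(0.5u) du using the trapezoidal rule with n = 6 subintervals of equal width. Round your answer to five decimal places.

Δu = (4.5 − 3.5)/6 = 1/6.
f(3.5) ≈ 5.75460, f(11/3) ≈ 6.25470, f(23/6) ≈ 6.79826, f(4) ≈ 7.38906, f(25/6) ≈ 8.03119, f(13/3) ≈ 8.72914, f(4.5) ≈ 9.48774.
T_6 = (Δu/2)·[f(u_0) + 2f(u_1) + ... + 2f(u_{5}) + f(u_6)].
Sum ≈ 7.47059.

7.47059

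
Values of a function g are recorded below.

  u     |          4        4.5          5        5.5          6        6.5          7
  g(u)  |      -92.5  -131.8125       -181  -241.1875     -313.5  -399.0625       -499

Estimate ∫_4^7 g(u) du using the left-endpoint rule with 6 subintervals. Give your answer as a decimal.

Δu = 0.5.
Sum = 0.5·[(-92.5) + (-131.8125) + (-181) + (-241.1875) + (-313.5) + (-399.0625)] = -679.53125.

-679.53125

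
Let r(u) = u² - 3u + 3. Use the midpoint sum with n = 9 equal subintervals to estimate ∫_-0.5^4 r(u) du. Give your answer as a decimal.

Δu = (4 − (-0.5))/9 = 0.5.
Midpoints: -0.25, 0.25, 0.75, 1.25, 1.75, 2.25, 2.75, 3.25, 3.75.
r(-0.25) = 3.8125, r(0.25) = 2.3125, r(0.75) = 1.3125, r(1.25) = 0.8125, r(1.75) = 0.8125, r(2.25) = 1.3125, r(2.75) = 2.3125, r(3.25) = 3.8125, r(3.75) = 5.8125.
Sum = Δu · [r(-0.25) + r(0.25) + r(0.75) + ...].
Sum = 11.15625.

11.15625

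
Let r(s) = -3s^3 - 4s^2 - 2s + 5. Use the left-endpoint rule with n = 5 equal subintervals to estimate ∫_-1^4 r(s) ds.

-150

Δs = (4 − (-1))/5 = 1.
Left endpoints: -1, 0, 1, 2, 3.
r(-1) = 6, r(0) = 5, r(1) = -4, r(2) = -39, r(3) = -118.
Sum = Δs · [r(-1) + r(0) + r(1) + r(2) + r(3)].
Sum = -150.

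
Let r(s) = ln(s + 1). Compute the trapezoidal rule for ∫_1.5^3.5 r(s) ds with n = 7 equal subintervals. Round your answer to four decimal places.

Δs = (3.5 − 1.5)/7 = 2/7.
r(1.5) ≈ 0.9163, r(25/14) ≈ 1.0245, r(29/14) ≈ 1.1221, r(33/14) ≈ 1.2111, r(37/14) ≈ 1.2928, r(41/14) ≈ 1.3683, r(45/14) ≈ 1.4385, r(3.5) ≈ 1.5041.
T_7 = (Δs/2)·[r(s_0) + 2r(s_1) + ... + 2r(s_{6}) + r(s_7)].
Sum ≈ 2.4764.

2.4764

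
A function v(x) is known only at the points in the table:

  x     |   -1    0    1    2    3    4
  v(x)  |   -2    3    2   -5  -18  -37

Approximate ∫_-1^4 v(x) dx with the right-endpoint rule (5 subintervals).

-55

Δx = 1.
Sum = 1·[3 + 2 + (-5) + (-18) + (-37)] = -55.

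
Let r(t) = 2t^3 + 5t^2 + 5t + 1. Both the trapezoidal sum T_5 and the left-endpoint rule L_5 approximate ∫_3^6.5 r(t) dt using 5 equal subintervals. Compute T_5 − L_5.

T_5 = 1360.94.
L_5 = 1123.29.
T_5 − L_5 = 237.65.

237.65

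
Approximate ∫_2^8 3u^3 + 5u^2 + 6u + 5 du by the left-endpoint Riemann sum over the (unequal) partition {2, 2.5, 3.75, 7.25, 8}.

2140.12109375

Subinterval widths: 0.5, 1.25, 3.5, 0.75.
Left endpoints: 2, 2.5, 3.75, 7.25.
f(2) = 61, f(2.5) = 98.125, f(3.75) = 256.015625, f(7.25) = 1454.546875.
Sum = Σ Δu_i · f(u_i).
Sum = 2140.12109375.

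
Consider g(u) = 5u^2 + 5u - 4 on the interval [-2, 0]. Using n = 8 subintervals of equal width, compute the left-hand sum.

Δu = (0 − (-2))/8 = 0.25.
Left endpoints: -2, -1.75, -1.5, -1.25, -1, -0.75, -0.5, -0.25.
g(-2) = 6, g(-1.75) = 2.5625, g(-1.5) = -0.25, g(-1.25) = -2.4375, g(-1) = -4, g(-0.75) = -4.9375, g(-0.5) = -5.25, g(-0.25) = -4.9375.
Sum = Δu · [g(-2) + g(-1.75) + g(-1.5) + ...].
Sum = -3.3125.

-3.3125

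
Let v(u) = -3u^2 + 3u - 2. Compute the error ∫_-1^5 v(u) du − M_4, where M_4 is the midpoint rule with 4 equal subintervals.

-3.375

Exact integral: ∫_-1^5 v(u) du = -102.
M_4 = -98.625.
Error = -102 − (-98.625) = -3.375.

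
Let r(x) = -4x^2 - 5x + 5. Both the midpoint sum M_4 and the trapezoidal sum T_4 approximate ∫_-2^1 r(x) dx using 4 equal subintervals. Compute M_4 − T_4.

1.6875

M_4 = 11.0625.
T_4 = 9.375.
M_4 − T_4 = 1.6875.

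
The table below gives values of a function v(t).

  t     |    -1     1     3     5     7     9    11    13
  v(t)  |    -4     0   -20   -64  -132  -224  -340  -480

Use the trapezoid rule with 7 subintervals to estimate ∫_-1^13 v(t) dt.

Δt = 2.
T_7 = (2/2)·[(-4) + 2·0 + 2·(-20) + 2·(-64) + 2·(-132) + 2·(-224) + 2·(-340) + (-480)] = -2044.

-2044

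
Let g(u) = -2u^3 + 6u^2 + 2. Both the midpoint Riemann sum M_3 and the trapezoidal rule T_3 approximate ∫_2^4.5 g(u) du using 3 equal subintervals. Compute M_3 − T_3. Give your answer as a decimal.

5.859375

M_3 = -23.828125.
T_3 = -29.6875.
M_3 − T_3 = 5.859375.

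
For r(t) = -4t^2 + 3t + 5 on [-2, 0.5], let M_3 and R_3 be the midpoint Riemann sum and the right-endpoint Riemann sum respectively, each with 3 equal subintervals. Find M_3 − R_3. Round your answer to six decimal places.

-7.638889

M_3 ≈ -3.37962963.
R_3 ≈ 4.25925926.
M_3 − R_3 ≈ -7.638889.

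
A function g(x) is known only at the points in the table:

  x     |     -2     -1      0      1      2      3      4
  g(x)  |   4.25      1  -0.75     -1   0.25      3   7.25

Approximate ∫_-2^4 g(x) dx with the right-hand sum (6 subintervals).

9.75

Δx = 1.
Sum = 1·[1 + (-0.75) + (-1) + 0.25 + 3 + 7.25] = 9.75.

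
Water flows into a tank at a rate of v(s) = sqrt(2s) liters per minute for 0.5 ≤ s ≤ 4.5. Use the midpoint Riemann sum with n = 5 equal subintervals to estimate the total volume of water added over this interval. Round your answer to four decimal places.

8.6834

Δs = (4.5 − 0.5)/5 = 0.8.
Midpoints: 0.9, 1.7, 2.5, 3.3, 4.1.
v(0.9) ≈ 1.3416, v(1.7) ≈ 1.8439, v(2.5) ≈ 2.2361, v(3.3) ≈ 2.5690, v(4.1) ≈ 2.8636.
Sum = Δs · [v(0.9) + v(1.7) + v(2.5) + v(3.3) + v(4.1)].
Sum ≈ 8.6834.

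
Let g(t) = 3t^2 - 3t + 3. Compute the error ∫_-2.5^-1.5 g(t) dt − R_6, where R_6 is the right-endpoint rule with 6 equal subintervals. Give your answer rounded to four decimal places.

Exact integral: ∫_-2.5^-1.5 g(t) dt = 21.25.
R_6 ≈ 20.013889.
Error ≈ 21.25 − 20.013889 ≈ 1.2361.

1.2361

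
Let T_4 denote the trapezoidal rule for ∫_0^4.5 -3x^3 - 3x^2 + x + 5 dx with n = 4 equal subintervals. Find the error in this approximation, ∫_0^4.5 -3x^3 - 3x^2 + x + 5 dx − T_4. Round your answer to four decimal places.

22.0693

Exact integral: ∫_0^4.5 f(x) dx = -366.046875.
T_4 ≈ -388.116211.
Error ≈ -366.046875 − (-388.116211) ≈ 22.0693.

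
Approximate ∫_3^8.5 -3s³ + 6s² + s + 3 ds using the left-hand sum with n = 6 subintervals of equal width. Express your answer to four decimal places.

Δs = (8.5 − 3)/6 = 11/12.
Left endpoints: 3, 47/12, 29/6, 5.75, 20/3, 91/12.
f(3) = -21, f(47/12) = -46823/576, f(29/6) = -13733/72, f(5.75) = -363.203125, f(20/3) = -5513/9, f(91/12) = -548731/576.
Sum = Δs · [f(3) + f(47/12) + f(29/6) + ...].
Sum ≈ -2036.3225.

-2036.3225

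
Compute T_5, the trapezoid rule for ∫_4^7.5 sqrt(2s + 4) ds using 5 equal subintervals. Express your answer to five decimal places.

13.74754

Δs = (7.5 − 4)/5 = 0.7.
f(4) ≈ 3.46410, f(4.7) ≈ 3.66060, f(5.4) ≈ 3.84708, f(6.1) ≈ 4.02492, f(6.8) ≈ 4.19524, f(7.5) ≈ 4.35890.
T_5 = (Δs/2)·[f(s_0) + 2f(s_1) + ... + 2f(s_{4}) + f(s_5)].
Sum ≈ 13.74754.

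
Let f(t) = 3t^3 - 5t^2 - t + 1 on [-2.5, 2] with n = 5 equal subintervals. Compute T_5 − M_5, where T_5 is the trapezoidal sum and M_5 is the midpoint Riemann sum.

T_5 = -55.45125.
M_5 = -48.8446875.
T_5 − M_5 = -6.6065625.

-6.6065625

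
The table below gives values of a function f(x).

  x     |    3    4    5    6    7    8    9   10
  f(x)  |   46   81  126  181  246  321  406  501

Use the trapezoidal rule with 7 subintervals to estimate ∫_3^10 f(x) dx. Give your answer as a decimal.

1634.5

Δx = 1.
T_7 = (1/2)·[46 + 2·81 + 2·126 + 2·181 + 2·246 + 2·321 + 2·406 + 501] = 1634.5.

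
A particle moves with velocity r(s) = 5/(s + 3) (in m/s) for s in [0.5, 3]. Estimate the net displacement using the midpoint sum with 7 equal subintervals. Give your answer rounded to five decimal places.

Δs = (3 − 0.5)/7 = 5/14.
Midpoints: 19/28, 29/28, 39/28, 1.75, 59/28, 69/28, 79/28.
r(19/28) = 140/103, r(29/28) = 140/113, r(39/28) = 140/123, r(1.75) = 20/19, r(59/28) = 140/143, r(69/28) = 140/153, r(79/28) = 140/163.
Sum = Δs · [r(19/28) + r(29/28) + r(39/28) + ...].
Sum ≈ 2.69355.

2.69355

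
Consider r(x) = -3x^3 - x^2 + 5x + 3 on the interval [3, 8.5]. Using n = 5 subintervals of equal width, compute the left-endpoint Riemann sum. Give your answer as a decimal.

Δx = (8.5 − 3)/5 = 1.1.
Left endpoints: 3, 4.1, 5.2, 6.3, 7.4.
r(3) = -72, r(4.1) = -200.073, r(5.2) = -419.864, r(6.3) = -755.331, r(7.4) = -1230.432.
Sum = Δx · [r(3) + r(4.1) + r(5.2) + r(6.3) + r(7.4)].
Sum = -2945.47.

-2945.47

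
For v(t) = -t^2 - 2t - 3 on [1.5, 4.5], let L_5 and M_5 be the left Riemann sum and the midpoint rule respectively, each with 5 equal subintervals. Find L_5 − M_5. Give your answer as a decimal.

L_5 = -49.23.
M_5 = -56.16.
L_5 − M_5 = 6.93.

6.93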